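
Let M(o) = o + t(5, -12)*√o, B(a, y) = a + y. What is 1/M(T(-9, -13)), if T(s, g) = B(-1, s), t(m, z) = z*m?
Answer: I/(10*(-I + 6*√10)) ≈ -0.00027701 + 0.0052559*I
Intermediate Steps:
t(m, z) = m*z
T(s, g) = -1 + s
M(o) = o - 60*√o (M(o) = o + (5*(-12))*√o = o - 60*√o)
1/M(T(-9, -13)) = 1/((-1 - 9) - 60*√(-1 - 9)) = 1/(-10 - 60*I*√10)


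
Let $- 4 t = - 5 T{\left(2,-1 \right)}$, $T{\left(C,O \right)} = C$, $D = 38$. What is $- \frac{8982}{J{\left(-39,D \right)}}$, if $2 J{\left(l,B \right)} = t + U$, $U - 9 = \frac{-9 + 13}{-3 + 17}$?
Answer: $- \frac{83832}{55} \approx -1524.2$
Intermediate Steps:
$U = \frac{65}{7}$ ($U = 9 + \frac{-9 + 13}{-3 + 17} = 9 + \frac{4}{14} = 9 + 4 \cdot \frac{1}{14} = 9 + \frac{2}{7} = \frac{65}{7} \approx 9.2857$)
$t = \frac{5}{2}$ ($t = - \frac{\left(-5\right) 2}{4} = \left(- \frac{1}{4}\right) \left(-10\right) = \frac{5}{2} \approx 2.5$)
$J{\left(l,B \right)} = \frac{165}{28}$ ($J{\left(l,B \right)} = \frac{\frac{5}{2} + \frac{65}{7}}{2} = \frac{1}{2} \cdot \frac{165}{14} = \frac{165}{28}$)
$- \frac{8982}{J{\left(-39,D \right)}} = - \frac{8982}{\frac{165}{28}} = - \frac{8982 \cdot 28}{165} = \left(-1\right) \frac{83832}{55} = - \frac{83832}{55}$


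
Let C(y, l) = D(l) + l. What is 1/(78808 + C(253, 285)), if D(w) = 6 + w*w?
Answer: 1/160324 ≈ 6.2374e-6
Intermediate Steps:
D(w) = 6 + w²
C(y, l) = 6 + l + l² (C(y, l) = (6 + l²) + l = 6 + l + l²)
1/(78808 + C(253, 285)) = 1/(78808 + (6 + 285 + 285²)) = 1/(78808 + (6 + 285 + 81225)) = 1/(78808 + 81516) = 1/160324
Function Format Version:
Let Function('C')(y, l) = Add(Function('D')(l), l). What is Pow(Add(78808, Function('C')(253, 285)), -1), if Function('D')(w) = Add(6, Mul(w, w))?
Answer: Rational(1, 160324) ≈ 6.2374e-6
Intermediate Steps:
Function('D')(w) = Add(6, Pow(w, 2))
Function('C')(y, l) = Add(6, l, Pow(l, 2)) (Function('C')(y, l) = Add(Add(6, Pow(l, 2)), l) = Add(6, l, Pow(l, 2)))
Pow(Add(78808, Function('C')(253, 285)), -1) = Pow(Add(78808, Add(6, 285, Pow(285, 2))), -1) = Pow(Add(78808, Add(6, 285, 81225)), -1) = Pow(Add(78808, 81516), -1) = Pow(160324, -1) = Rational(1, 160324)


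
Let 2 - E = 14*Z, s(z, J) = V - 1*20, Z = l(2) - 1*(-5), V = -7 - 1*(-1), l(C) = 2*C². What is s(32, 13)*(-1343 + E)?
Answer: 39598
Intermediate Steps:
V = -6 (V = -7 + 1 = -6)
Z = 13 (Z = 2*2² - 1*(-5) = 2*4 + 5 = 8 + 5 = 13)
s(z, J) = -26 (s(z, J) = -6 - 1*20 = -6 - 20 = -26)
E = -180 (E = 2 - 14*13 = 2 - 1*182 = 2 - 182 = -180)
s(32, 13)*(-1343 + E) = -26*(-1343 - 180) = -26*(-1523) = 39598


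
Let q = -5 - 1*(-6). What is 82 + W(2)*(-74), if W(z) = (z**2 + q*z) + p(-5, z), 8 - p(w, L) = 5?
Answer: -584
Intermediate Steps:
p(w, L) = 3 (p(w, L) = 8 - 1*5 = 8 - 5 = 3)
q = 1 (q = -5 + 6 = 1)
W(z) = 3 + z + z**2 (W(z) = (z**2 + 1*z) + 3 = (z**2 + z) + 3 = (z + z**2) + 3 = 3 + z + z**2)
82 + W(2)*(-74) = 82 + (3 + 2 + 2**2)*(-74) = 82 + (3 + 2 + 4)*(-74) = 82 + 9*(-74) = 82 - 666 = -584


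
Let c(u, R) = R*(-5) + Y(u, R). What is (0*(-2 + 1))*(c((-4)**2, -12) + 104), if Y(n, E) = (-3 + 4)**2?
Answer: 0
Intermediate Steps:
Y(n, E) = 1 (Y(n, E) = 1**2 = 1)
c(u, R) = 1 - 5*R (c(u, R) = R*(-5) + 1 = -5*R + 1 = 1 - 5*R)
(0*(-2 + 1))*(c((-4)**2, -12) + 104) = (0*(-2 + 1))*((1 - 5*(-12)) + 104) = (0*(-1))*((1 + 60) + 104) = 0*(61 + 104) = 0*165 = 0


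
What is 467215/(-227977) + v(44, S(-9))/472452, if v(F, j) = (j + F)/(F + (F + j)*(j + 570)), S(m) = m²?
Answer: -17972158188117295/8769493089368076 ≈ -2.0494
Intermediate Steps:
v(F, j) = (F + j)/(F + (570 + j)*(F + j)) (v(F, j) = (F + j)/(F + (F + j)*(570 + j)) = (F + j)/(F + (570 + j)*(F + j)))
467215/(-227977) + v(44, S(-9))/472452 = 467215/(-227977) + ((44 + (-9)²)/(((-9)²)² + 570*(-9)² + 571*44 + 44*(-9)²))/472452 = 467215*(-1/227977) + ((44 + 81)/(81² + 570*81 + 25124 + 44*81))*(1/472452) = -467215/227977 + (125/(6561 + 46170 + 25124 + 3564))*(1/472452) = -467215/227977 + (125/81419)*(1/472452) = -467215/227977 + 125/38466569388 = -17972158188117295/8769493089368076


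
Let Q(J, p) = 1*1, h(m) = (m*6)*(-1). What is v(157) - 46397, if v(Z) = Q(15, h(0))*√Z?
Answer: -46397 + √157 ≈ -46385.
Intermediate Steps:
h(m) = -6*m (h(m) = (6*m)*(-1) = -6*m)
Q(J, p) = 1
v(Z) = √Z (v(Z) = 1*√Z = √Z)
v(157) - 46397 = √157 - 46397 = -46397 + √157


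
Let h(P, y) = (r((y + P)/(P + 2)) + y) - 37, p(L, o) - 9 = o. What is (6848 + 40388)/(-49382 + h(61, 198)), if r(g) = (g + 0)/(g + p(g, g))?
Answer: -3660790/3814609 ≈ -0.95968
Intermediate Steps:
p(L, o) = 9 + o
r(g) = g/(9 + 2*g) (r(g) = (g + 0)/(g + (9 + g)) = g/(9 + 2*g))
h(P, y) = -37 + y + (P + y)/((2 + P)*(9 + 2*(P + y)/(2 + P))) (h(P, y) = (((y + P)/(P + 2))/(9 + 2*((y + P)/(P + 2))) + y) - 37 = (((P + y)/(2 + P))/(9 + 2*((P + y)/(2 + P))) + y) - 37 = (((P + y)/(2 + P))/(9 + 2*(P + y)/(2 + P)) + y) - 37 = ((P + y)/((2 + P)*(9 + 2*(P + y)/(2 + P))) + y) - 37 = (y + (P + y)/((2 + P)*(9 + 2*(P + y)/(2 + P)))) - 37 = -37 + y + (P + y)/((2 + P)*(9 + 2*(P + y)/(2 + P))))
(6848 + 40388)/(-49382 + h(61, 198)) = (6848 + 40388)/(-49382 + (61 + 198 + (-37 + 198)*(18 + 2*198 + 11*61))/(18 + 2*198 + 11*61)) = 47236/(-49382 + (61 + 198 + 161*(18 + 396 + 671))/(18 + 396 + 671)) = 47236/(-49382 + (61 + 198 + 161*1085)/1085) = 47236/(-49382 + (61 + 198 + 174685)/1085) = 47236/(-49382 + (1/1085)*174944) = 47236/(-49382 + 24992/155) = 47236/(-7629218/155) = 47236*(-155/7629218) = -3660790/3814609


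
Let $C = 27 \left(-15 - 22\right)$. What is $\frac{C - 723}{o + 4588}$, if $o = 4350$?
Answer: $- \frac{21}{109} \approx -0.19266$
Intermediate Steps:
$C = -999$ ($C = 27 \left(-37\right) = -999$)
$\frac{C - 723}{o + 4588} = \frac{-999 - 723}{4350 + 4588} = - \frac{1722}{8938} = \left(-1722\right) \frac{1}{8938} = - \frac{21}{109}$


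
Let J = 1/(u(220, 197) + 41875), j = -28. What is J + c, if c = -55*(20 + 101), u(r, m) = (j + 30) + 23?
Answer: -278844499/41900 ≈ -6655.0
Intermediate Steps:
u(r, m) = 25 (u(r, m) = (-28 + 30) + 23 = 2 + 23 = 25)
c = -6655 (c = -55*121 = -6655)
J = 1/41900 (J = 1/(25 + 41875) = 1/41900 ≈ 2.3866e-5)
J + c = 1/41900 - 6655 = -278844499/41900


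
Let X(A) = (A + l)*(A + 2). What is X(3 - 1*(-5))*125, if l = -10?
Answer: -2500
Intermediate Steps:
X(A) = (-10 + A)*(2 + A) (X(A) = (A - 10)*(A + 2) = (-10 + A)*(2 + A))
X(3 - 1*(-5))*125 = (-20 + (3 - 1*(-5))**2 - 8*(3 - 1*(-5)))*125 = (-20 + (3 + 5)**2 - 8*(3 + 5))*125 = (-20 + 8**2 - 8*8)*125 = (-20 + 64 - 64)*125 = -20*125 = -2500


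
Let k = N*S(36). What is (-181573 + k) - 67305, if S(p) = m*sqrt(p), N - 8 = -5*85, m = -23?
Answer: -191332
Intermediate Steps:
N = -417 (N = 8 - 5*85 = 8 - 425 = -417)
S(p) = -23*sqrt(p)
k = 57546 (k = -(-9591)*sqrt(36) = -(-9591)*6 = -417*(-138) = 57546)
(-181573 + k) - 67305 = (-181573 + 57546) - 67305 = -124027 - 67305 = -191332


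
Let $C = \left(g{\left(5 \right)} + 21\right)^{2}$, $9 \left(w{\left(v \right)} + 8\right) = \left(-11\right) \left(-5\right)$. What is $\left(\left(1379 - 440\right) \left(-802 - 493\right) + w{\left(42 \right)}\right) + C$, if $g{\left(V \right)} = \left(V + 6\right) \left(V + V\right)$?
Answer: $- \frac{10789613}{9} \approx -1.1988 \cdot 10^{6}$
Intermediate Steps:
$w{\left(v \right)} = - \frac{17}{9}$ ($w{\left(v \right)} = -8 + \frac{\left(-11\right) \left(-5\right)}{9} = -8 + \frac{1}{9} \cdot 55 = -8 + \frac{55}{9} = - \frac{17}{9}$)
$g{\left(V \right)} = 2 V \left(6 + V\right)$ ($g{\left(V \right)} = \left(6 + V\right) 2 V = 2 V \left(6 + V\right)$)
$C = 17161$ ($C = \left(2 \cdot 5 \left(6 + 5\right) + 21\right)^{2} = \left(2 \cdot 5 \cdot 11 + 21\right)^{2} = \left(110 + 21\right)^{2} = 131^{2} = 17161$)
$\left(\left(1379 - 440\right) \left(-802 - 493\right) + w{\left(42 \right)}\right) + C = \left(\left(1379 - 440\right) \left(-802 - 493\right) - \frac{17}{9}\right) + 17161 = \left(939 \left(-1295\right) - \frac{17}{9}\right) + 17161 = \left(-1216005 - \frac{17}{9}\right) + 17161 = - \frac{10944062}{9} + 17161 = - \frac{10789613}{9}$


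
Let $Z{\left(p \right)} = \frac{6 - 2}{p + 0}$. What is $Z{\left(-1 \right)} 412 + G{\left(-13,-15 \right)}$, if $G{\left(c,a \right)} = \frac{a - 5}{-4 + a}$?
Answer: $- \frac{31292}{19} \approx -1646.9$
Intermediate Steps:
$G{\left(c,a \right)} = \frac{-5 + a}{-4 + a}$
$Z{\left(p \right)} = \frac{4}{p}$
$Z{\left(-1 \right)} 412 + G{\left(-13,-15 \right)} = \frac{4}{-1} \cdot 412 + \frac{-5 - 15}{-4 - 15} = 4 \left(-1\right) 412 + \frac{1}{-19} \left(-20\right) = \left(-4\right) 412 - - \frac{20}{19} = -1648 + \frac{20}{19} = - \frac{31292}{19}$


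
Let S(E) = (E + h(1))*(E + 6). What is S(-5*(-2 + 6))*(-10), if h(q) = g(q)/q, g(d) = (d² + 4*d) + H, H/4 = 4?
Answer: 140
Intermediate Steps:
H = 16 (H = 4*4 = 16)
g(d) = 16 + d² + 4*d (g(d) = (d² + 4*d) + 16 = 16 + d² + 4*d)
h(q) = (16 + q² + 4*q)/q
S(E) = (6 + E)*(21 + E) (S(E) = (E + (4 + 1 + 16/1))*(E + 6) = (E + (4 + 1 + 16*1))*(6 + E) = (E + (4 + 1 + 16))*(6 + E) = (E + 21)*(6 + E) = (21 + E)*(6 + E) = (6 + E)*(21 + E))
S(-5*(-2 + 6))*(-10) = (126 + (-5*(-2 + 6))² + 27*(-5*(-2 + 6)))*(-10) = (126 + (-5*4)² + 27*(-5*4))*(-10) = (126 + (-20)² + 27*(-20))*(-10) = (126 + 400 - 540)*(-10) = -14*(-10) = 140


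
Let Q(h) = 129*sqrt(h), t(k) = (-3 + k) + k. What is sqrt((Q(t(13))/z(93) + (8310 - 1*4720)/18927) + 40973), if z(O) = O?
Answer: sqrt(1567271429288463 + 53058040173*sqrt(23))/195579 ≈ 202.43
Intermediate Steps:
t(k) = -3 + 2*k
sqrt((Q(t(13))/z(93) + (8310 - 1*4720)/18927) + 40973) = sqrt(((129*sqrt(-3 + 2*13))/93 + (8310 - 1*4720)/18927) + 40973) = sqrt(((129*sqrt(-3 + 26))*(1/93) + (8310 - 4720)*(1/18927)) + 40973) = sqrt(((129*sqrt(23))*(1/93) + 3590*(1/18927)) + 40973) = sqrt((43*sqrt(23)/31 + 3590/18927) + 40973) = sqrt((3590/18927 + 43*sqrt(23)/31) + 40973) = sqrt(775499561/18927 + 43*sqrt(23)/31)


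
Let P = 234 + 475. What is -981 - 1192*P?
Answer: -846109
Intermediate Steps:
P = 709
-981 - 1192*P = -981 - 1192*709 = -981 - 845128 = -846109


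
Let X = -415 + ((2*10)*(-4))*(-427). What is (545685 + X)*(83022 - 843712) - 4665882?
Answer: -440771272582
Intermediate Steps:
X = 33745 (X = -415 + (20*(-4))*(-427) = -415 - 80*(-427) = -415 + 34160 = 33745)
(545685 + X)*(83022 - 843712) - 4665882 = (545685 + 33745)*(83022 - 843712) - 4665882 = 579430*(-760690) - 4665882 = -440766606700 - 4665882 = -440771272582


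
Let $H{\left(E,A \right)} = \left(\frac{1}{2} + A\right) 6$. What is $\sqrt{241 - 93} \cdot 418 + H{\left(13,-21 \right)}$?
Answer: $-123 + 836 \sqrt{37} \approx 4962.2$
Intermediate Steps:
$H{\left(E,A \right)} = 3 + 6 A$ ($H{\left(E,A \right)} = \left(\frac{1}{2} + A\right) 6 = 3 + 6 A$)
$\sqrt{241 - 93} \cdot 418 + H{\left(13,-21 \right)} = \sqrt{241 - 93} \cdot 418 + \left(3 + 6 \left(-21\right)\right) = \sqrt{148} \cdot 418 + \left(3 - 126\right) = 2 \sqrt{37} \cdot 418 - 123 = 836 \sqrt{37} - 123 = -123 + 836 \sqrt{37}$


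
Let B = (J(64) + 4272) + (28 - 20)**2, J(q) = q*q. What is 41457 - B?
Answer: 33025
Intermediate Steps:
J(q) = q**2
B = 8432 (B = (64**2 + 4272) + (28 - 20)**2 = (4096 + 4272) + 8**2 = 8368 + 64 = 8432)
41457 - B = 41457 - 1*8432 = 41457 - 8432 = 33025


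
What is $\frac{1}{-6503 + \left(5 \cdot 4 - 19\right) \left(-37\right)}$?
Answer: $- \frac{1}{6540} \approx -0.00015291$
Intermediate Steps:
$\frac{1}{-6503 + \left(5 \cdot 4 - 19\right) \left(-37\right)} = \frac{1}{-6503 + \left(20 - 19\right) \left(-37\right)} = \frac{1}{-6503 + 1 \left(-37\right)} = \frac{1}{-6503 - 37} = \frac{1}{-6540} = - \frac{1}{6540}$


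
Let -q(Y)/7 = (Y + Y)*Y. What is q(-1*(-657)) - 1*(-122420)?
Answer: -5920666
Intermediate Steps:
q(Y) = -14*Y² (q(Y) = -7*(Y + Y)*Y = -7*2*Y*Y = -14*Y²)
q(-1*(-657)) - 1*(-122420) = -14*(-1*(-657))² - 1*(-122420) = -14*657² + 122420 = -14*431649 + 122420 = -6043086 + 122420 = -5920666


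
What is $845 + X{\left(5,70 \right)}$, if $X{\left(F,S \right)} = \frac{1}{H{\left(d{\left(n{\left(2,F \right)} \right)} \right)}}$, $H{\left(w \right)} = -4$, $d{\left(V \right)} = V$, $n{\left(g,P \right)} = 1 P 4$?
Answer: $\frac{3379}{4} \approx 844.75$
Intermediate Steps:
$n{\left(g,P \right)} = 4 P$ ($n{\left(g,P \right)} = P 4 = 4 P$)
$X{\left(F,S \right)} = - \frac{1}{4}$ ($X{\left(F,S \right)} = \frac{1}{-4} = - \frac{1}{4}$)
$845 + X{\left(5,70 \right)} = 845 - \frac{1}{4} = \frac{3379}{4}$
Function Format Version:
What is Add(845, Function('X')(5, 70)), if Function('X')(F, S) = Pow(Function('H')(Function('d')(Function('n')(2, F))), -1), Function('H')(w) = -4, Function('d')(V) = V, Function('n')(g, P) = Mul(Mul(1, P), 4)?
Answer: Rational(3379, 4) ≈ 844.75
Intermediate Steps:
Function('n')(g, P) = Mul(4, P) (Function('n')(g, P) = Mul(P, 4) = Mul(4, P))
Function('X')(F, S) = Rational(-1, 4) (Function('X')(F, S) = Pow(-4, -1) = Rational(-1, 4))
Add(845, Function('X')(5, 70)) = Add(845, Rational(-1, 4)) = Rational(3379, 4)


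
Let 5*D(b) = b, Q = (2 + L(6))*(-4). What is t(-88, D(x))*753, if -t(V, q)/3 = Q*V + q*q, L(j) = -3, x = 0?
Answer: 795168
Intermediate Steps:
Q = 4 (Q = (2 - 3)*(-4) = -1*(-4) = 4)
D(b) = b/5
t(V, q) = -12*V - 3*q**2 (t(V, q) = -3*(4*V + q*q) = -3*(4*V + q**2) = -3*(q**2 + 4*V) = -12*V - 3*q**2)
t(-88, D(x))*753 = (-12*(-88) - 3*((1/5)*0)**2)*753 = (1056 - 3*0**2)*753 = (1056 - 3*0)*753 = (1056 + 0)*753 = 1056*753 = 795168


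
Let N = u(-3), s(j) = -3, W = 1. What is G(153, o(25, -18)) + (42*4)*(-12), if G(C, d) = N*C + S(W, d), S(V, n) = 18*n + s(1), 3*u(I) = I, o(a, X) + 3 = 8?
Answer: -2082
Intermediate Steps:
o(a, X) = 5 (o(a, X) = -3 + 8 = 5)
u(I) = I/3
S(V, n) = -3 + 18*n (S(V, n) = 18*n - 3 = -3 + 18*n)
N = -1 (N = (⅓)*(-3) = -1)
G(C, d) = -3 - C + 18*d (G(C, d) = -C + (-3 + 18*d) = -3 - C + 18*d)
G(153, o(25, -18)) + (42*4)*(-12) = (-3 - 1*153 + 18*5) + (42*4)*(-12) = (-3 - 153 + 90) + 168*(-12) = -66 - 2016 = -2082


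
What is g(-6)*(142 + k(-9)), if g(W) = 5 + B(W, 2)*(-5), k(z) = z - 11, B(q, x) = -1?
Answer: 1220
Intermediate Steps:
k(z) = -11 + z
g(W) = 10 (g(W) = 5 - 1*(-5) = 5 + 5 = 10)
g(-6)*(142 + k(-9)) = 10*(142 + (-11 - 9)) = 10*(142 - 20) = 10*122 = 1220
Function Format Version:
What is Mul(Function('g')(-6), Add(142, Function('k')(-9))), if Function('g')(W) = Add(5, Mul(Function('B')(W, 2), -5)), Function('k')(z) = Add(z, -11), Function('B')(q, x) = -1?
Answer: 1220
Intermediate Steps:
Function('k')(z) = Add(-11, z)
Function('g')(W) = 10 (Function('g')(W) = Add(5, Mul(-1, -5)) = Add(5, 5) = 10)
Mul(Function('g')(-6), Add(142, Function('k')(-9))) = Mul(10, Add(142, Add(-11, -9))) = Mul(10, Add(142, -20)) = Mul(10, 122) = 1220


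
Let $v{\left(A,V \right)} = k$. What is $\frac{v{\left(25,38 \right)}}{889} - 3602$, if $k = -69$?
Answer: $- \frac{3202247}{889} \approx -3602.1$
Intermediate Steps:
$v{\left(A,V \right)} = -69$
$\frac{v{\left(25,38 \right)}}{889} - 3602 = - \frac{69}{889} - 3602 = - \frac{3202247}{889}$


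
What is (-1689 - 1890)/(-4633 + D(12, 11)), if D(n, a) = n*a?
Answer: 3579/4501 ≈ 0.79516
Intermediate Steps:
D(n, a) = a*n
(-1689 - 1890)/(-4633 + D(12, 11)) = (-1689 - 1890)/(-4633 + 11*12) = -3579/(-4633 + 132) = -3579/(-4501) = -3579*(-1/4501) = 3579/4501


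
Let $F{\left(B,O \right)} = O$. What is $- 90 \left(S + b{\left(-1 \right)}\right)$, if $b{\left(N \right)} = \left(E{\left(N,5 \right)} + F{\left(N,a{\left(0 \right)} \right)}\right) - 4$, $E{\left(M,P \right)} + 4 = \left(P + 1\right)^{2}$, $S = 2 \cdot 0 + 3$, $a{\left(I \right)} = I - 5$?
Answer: $-2340$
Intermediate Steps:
$a{\left(I \right)} = -5 + I$ ($a{\left(I \right)} = I - 5 = -5 + I$)
$S = 3$ ($S = 0 + 3 = 3$)
$E{\left(M,P \right)} = -4 + \left(1 + P\right)^{2}$ ($E{\left(M,P \right)} = -4 + \left(P + 1\right)^{2} = -4 + \left(1 + P\right)^{2}$)
$b{\left(N \right)} = 23$ ($b{\left(N \right)} = \left(\left(-4 + \left(1 + 5\right)^{2}\right) + \left(-5 + 0\right)\right) - 4 = \left(\left(-4 + 6^{2}\right) - 5\right) - 4 = \left(\left(-4 + 36\right) - 5\right) - 4 = \left(32 - 5\right) - 4 = 27 - 4 = 23$)
$- 90 \left(S + b{\left(-1 \right)}\right) = - 90 \left(3 + 23\right) = \left(-90\right) 26 = -2340$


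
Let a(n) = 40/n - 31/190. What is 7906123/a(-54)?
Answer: -40558410990/4637 ≈ -8.7467e+6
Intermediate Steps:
a(n) = -31/190 + 40/n (a(n) = 40/n - 31*1/190 = 40/n - 31/190 = -31/190 + 40/n)
7906123/a(-54) = 7906123/(-31/190 + 40/(-54)) = 7906123/(-31/190 + 40*(-1/54)) = 7906123/(-31/190 - 20/27) = 7906123/(-4637/5130) = 7906123*(-5130/4637) = -40558410990/4637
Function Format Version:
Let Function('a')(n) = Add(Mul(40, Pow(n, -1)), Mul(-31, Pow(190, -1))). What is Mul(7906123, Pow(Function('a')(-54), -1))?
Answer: Rational(-40558410990, 4637) ≈ -8.7467e+6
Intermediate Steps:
Function('a')(n) = Add(Rational(-31, 190), Mul(40, Pow(n, -1))) (Function('a')(n) = Add(Mul(40, Pow(n, -1)), Mul(-31, Rational(1, 190))) = Add(Mul(40, Pow(n, -1)), Rational(-31, 190)) = Add(Rational(-31, 190), Mul(40, Pow(n, -1))))
Mul(7906123, Pow(Function('a')(-54), -1)) = Mul(7906123, Pow(Add(Rational(-31, 190), Mul(40, Pow(-54, -1))), -1)) = Mul(7906123, Pow(Add(Rational(-31, 190), Mul(40, Rational(-1, 54))), -1)) = Mul(7906123, Pow(Add(Rational(-31, 190), Rational(-20, 27)), -1)) = Mul(7906123, Pow(Rational(-4637, 5130), -1)) = Mul(7906123, Rational(-5130, 4637)) = Rational(-40558410990, 4637)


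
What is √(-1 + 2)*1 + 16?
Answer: 17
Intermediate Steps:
√(-1 + 2)*1 + 16 = √1*1 + 16 = 1*1 + 16 = 1 + 16 = 17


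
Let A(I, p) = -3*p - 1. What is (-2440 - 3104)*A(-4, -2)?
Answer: -27720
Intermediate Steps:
A(I, p) = -1 - 3*p
(-2440 - 3104)*A(-4, -2) = (-2440 - 3104)*(-1 - 3*(-2)) = -5544*(-1 + 6) = -5544*5 = -27720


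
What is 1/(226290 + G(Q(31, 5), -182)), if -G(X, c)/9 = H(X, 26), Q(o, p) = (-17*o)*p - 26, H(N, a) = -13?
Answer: 1/226407 ≈ 4.4168e-6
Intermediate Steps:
Q(o, p) = -26 - 17*o*p (Q(o, p) = -17*o*p - 26 = -26 - 17*o*p)
G(X, c) = 117 (G(X, c) = -9*(-13) = 117)
1/(226290 + G(Q(31, 5), -182)) = 1/(226290 + 117) = 1/226407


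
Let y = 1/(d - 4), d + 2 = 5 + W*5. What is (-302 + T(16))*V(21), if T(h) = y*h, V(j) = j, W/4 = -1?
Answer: -6358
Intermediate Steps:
W = -4 (W = 4*(-1) = -4)
d = -17 (d = -2 + (5 - 4*5) = -2 + (5 - 20) = -2 - 15 = -17)
y = -1/21 (y = 1/(-17 - 4) = 1/(-21) = -1/21 ≈ -0.047619)
T(h) = -h/21
(-302 + T(16))*V(21) = (-302 - 1/21*16)*21 = (-302 - 16/21)*21 = -6358/21*21 = -6358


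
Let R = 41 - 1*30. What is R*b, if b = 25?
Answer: 275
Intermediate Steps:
R = 11 (R = 41 - 30 = 11)
R*b = 11*25 = 275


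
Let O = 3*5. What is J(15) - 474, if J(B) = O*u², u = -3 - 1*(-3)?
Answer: -474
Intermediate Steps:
u = 0 (u = -3 + 3 = 0)
O = 15
J(B) = 0 (J(B) = 15*0² = 15*0 = 0)
J(15) - 474 = 0 - 474 = -474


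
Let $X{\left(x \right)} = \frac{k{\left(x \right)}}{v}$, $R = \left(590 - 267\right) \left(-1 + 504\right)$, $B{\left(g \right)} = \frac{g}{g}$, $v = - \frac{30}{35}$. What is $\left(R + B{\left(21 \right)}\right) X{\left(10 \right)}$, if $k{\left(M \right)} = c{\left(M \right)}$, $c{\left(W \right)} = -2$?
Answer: $\frac{1137290}{3} \approx 3.791 \cdot 10^{5}$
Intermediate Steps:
$v = - \frac{6}{7}$ ($v = \left(-30\right) \frac{1}{35} = - \frac{6}{7} \approx -0.85714$)
$k{\left(M \right)} = -2$
$B{\left(g \right)} = 1$
$R = 162469$ ($R = 323 \cdot 503 = 162469$)
$X{\left(x \right)} = \frac{7}{3}$ ($X{\left(x \right)} = - \frac{2}{- \frac{6}{7}} = \left(-2\right) \left(- \frac{7}{6}\right) = \frac{7}{3}$)
$\left(R + B{\left(21 \right)}\right) X{\left(10 \right)} = \left(162469 + 1\right) \frac{7}{3} = 162470 \cdot \frac{7}{3} = \frac{1137290}{3}$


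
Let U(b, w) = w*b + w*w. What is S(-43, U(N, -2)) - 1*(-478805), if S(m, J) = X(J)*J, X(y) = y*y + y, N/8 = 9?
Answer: -2245595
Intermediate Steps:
N = 72 (N = 8*9 = 72)
X(y) = y + y² (X(y) = y² + y = y + y²)
U(b, w) = w² + b*w (U(b, w) = b*w + w² = w² + b*w)
S(m, J) = J²*(1 + J) (S(m, J) = (J*(1 + J))*J = J²*(1 + J))
S(-43, U(N, -2)) - 1*(-478805) = (-2*(72 - 2))²*(1 - 2*(72 - 2)) - 1*(-478805) = (-2*70)²*(1 - 2*70) + 478805 = (-140)²*(1 - 140) + 478805 = 19600*(-139) + 478805 = -2724400 + 478805 = -2245595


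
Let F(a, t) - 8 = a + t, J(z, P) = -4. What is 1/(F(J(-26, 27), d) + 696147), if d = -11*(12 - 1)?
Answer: 1/696030 ≈ 1.4367e-6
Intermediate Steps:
d = -121 (d = -11*11 = -121)
F(a, t) = 8 + a + t (F(a, t) = 8 + (a + t) = 8 + a + t)
1/(F(J(-26, 27), d) + 696147) = 1/((8 - 4 - 121) + 696147) = 1/(-117 + 696147) = 1/696030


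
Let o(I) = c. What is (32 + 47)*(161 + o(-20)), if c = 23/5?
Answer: 65412/5 ≈ 13082.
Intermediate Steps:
c = 23/5 (c = 23*(⅕) = 23/5 ≈ 4.6000)
o(I) = 23/5
(32 + 47)*(161 + o(-20)) = (32 + 47)*(161 + 23/5) = 79*(828/5) = 65412/5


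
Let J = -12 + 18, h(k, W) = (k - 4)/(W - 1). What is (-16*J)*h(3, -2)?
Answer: -32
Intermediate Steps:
h(k, W) = (-4 + k)/(-1 + W)
J = 6
(-16*J)*h(3, -2) = (-16*6)*((-4 + 3)/(-1 - 2)) = -96*(-1)/(-3) = -(-32)*(-1) = -96*1/3 = -32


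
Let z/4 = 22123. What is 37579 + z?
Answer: 126071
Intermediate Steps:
z = 88492 (z = 4*22123 = 88492)
37579 + z = 37579 + 88492 = 126071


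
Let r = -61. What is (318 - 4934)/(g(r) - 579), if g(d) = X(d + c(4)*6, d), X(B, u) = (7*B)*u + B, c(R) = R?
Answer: -4616/15183 ≈ -0.30402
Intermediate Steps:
X(B, u) = B + 7*B*u (X(B, u) = 7*B*u + B = B + 7*B*u)
g(d) = (1 + 7*d)*(24 + d) (g(d) = (d + 4*6)*(1 + 7*d) = (d + 24)*(1 + 7*d) = (24 + d)*(1 + 7*d) = (1 + 7*d)*(24 + d))
(318 - 4934)/(g(r) - 579) = (318 - 4934)/((1 + 7*(-61))*(24 - 61) - 579) = -4616/((1 - 427)*(-37) - 579) = -4616/(-426*(-37) - 579) = -4616/(15762 - 579) = -4616/15183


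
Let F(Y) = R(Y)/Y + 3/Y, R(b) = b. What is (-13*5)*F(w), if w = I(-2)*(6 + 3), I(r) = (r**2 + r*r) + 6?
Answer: -2795/42 ≈ -66.548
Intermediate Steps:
I(r) = 6 + 2*r**2 (I(r) = (r**2 + r**2) + 6 = 2*r**2 + 6 = 6 + 2*r**2)
w = 126 (w = (6 + 2*(-2)**2)*(6 + 3) = (6 + 2*4)*9 = (6 + 8)*9 = 14*9 = 126)
F(Y) = 1 + 3/Y (F(Y) = Y/Y + 3/Y = 1 + 3/Y)
(-13*5)*F(w) = (-13*5)*((3 + 126)/126) = -65*129/126 = -65*43/42 = -2795/42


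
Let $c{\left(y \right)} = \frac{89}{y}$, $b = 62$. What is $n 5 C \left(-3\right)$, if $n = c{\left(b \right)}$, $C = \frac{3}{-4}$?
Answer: $\frac{4005}{248} \approx 16.149$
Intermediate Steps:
$C = - \frac{3}{4}$ ($C = 3 \left(- \frac{1}{4}\right) = - \frac{3}{4} \approx -0.75$)
$n = \frac{89}{62} \approx 1.4355$
$n 5 C \left(-3\right) = \frac{89 \cdot 5 \left(- \frac{3}{4}\right) \left(-3\right)}{62} = \frac{89 \left(\left(- \frac{15}{4}\right) \left(-3\right)\right)}{62} = \frac{89}{62} \cdot \frac{45}{4} = \frac{4005}{248}$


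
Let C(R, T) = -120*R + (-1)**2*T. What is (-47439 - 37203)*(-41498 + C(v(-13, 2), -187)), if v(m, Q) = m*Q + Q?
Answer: 3284532810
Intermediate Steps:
v(m, Q) = Q + Q*m (v(m, Q) = Q*m + Q = Q + Q*m)
C(R, T) = T - 120*R (C(R, T) = -120*R + 1*T = -120*R + T = T - 120*R)
(-47439 - 37203)*(-41498 + C(v(-13, 2), -187)) = (-47439 - 37203)*(-41498 + (-187 - 240*(1 - 13))) = -84642*(-41498 + (-187 - 240*(-12))) = -84642*(-41498 + (-187 - 120*(-24))) = -84642*(-41498 + (-187 + 2880)) = -84642*(-41498 + 2693) = -84642*(-38805) = 3284532810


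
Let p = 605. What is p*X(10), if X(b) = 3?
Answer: 1815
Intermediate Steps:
p*X(10) = 605*3 = 1815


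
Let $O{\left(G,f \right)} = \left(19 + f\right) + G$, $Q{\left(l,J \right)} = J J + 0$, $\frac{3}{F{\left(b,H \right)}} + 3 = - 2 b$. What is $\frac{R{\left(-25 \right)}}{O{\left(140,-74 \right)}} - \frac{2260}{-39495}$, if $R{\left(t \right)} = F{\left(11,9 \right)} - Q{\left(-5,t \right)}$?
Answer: $- \frac{122485072}{16785375} \approx -7.2971$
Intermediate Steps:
$F{\left(b,H \right)} = \frac{3}{-3 - 2 b}$
$Q{\left(l,J \right)} = J^{2}$ ($Q{\left(l,J \right)} = J^{2} + 0 = J^{2}$)
$O{\left(G,f \right)} = 19 + G + f$
$R{\left(t \right)} = - \frac{3}{25} - t^{2}$ ($R{\left(t \right)} = - \frac{3}{3 + 2 \cdot 11} - t^{2} = - \frac{3}{3 + 22} - t^{2} = - \frac{3}{25} - t^{2}$)
$\frac{R{\left(-25 \right)}}{O{\left(140,-74 \right)}} - \frac{2260}{-39495} = \frac{- \frac{3}{25} - \left(-25\right)^{2}}{19 + 140 - 74} - \frac{2260}{-39495} = \frac{- \frac{3}{25} - 625}{85} - - \frac{452}{7899} = \left(- \frac{3}{25} - 625\right) \frac{1}{85} + \frac{452}{7899} = \left(- \frac{15628}{25}\right) \frac{1}{85} + \frac{452}{7899} = - \frac{15628}{2125} + \frac{452}{7899} = - \frac{122485072}{16785375}$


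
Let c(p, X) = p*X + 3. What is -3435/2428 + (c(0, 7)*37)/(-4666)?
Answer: -8148609/5664524 ≈ -1.4385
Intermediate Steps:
c(p, X) = 3 + X*p (c(p, X) = X*p + 3 = 3 + X*p)
-3435/2428 + (c(0, 7)*37)/(-4666) = -3435/2428 + ((3 + 7*0)*37)/(-4666) = -3435*1/2428 + ((3 + 0)*37)*(-1/4666) = -3435/2428 + (3*37)*(-1/4666) = -3435/2428 + 111*(-1/4666) = -3435/2428 - 111/4666 = -8148609/5664524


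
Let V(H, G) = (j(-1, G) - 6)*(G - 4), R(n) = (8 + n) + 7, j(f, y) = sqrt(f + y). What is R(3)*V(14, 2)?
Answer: 180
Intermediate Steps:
R(n) = 15 + n
V(H, G) = (-6 + sqrt(-1 + G))*(-4 + G) (V(H, G) = (sqrt(-1 + G) - 6)*(G - 4) = (-6 + sqrt(-1 + G))*(-4 + G))
R(3)*V(14, 2) = (15 + 3)*(24 - 6*2 - 4*sqrt(-1 + 2) + 2*sqrt(-1 + 2)) = 18*(24 - 12 - 4*sqrt(1) + 2*sqrt(1)) = 18*(24 - 12 - 4*1 + 2*1) = 18*(24 - 12 - 4 + 2) = 18*10 = 180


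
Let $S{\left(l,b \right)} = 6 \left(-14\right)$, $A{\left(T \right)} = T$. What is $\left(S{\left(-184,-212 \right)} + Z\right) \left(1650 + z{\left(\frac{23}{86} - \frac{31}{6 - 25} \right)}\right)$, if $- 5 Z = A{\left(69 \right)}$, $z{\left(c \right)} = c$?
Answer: $- \frac{1319910267}{8170} \approx -1.6156 \cdot 10^{5}$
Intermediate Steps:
$S{\left(l,b \right)} = -84$
$Z = - \frac{69}{5}$ ($Z = \left(- \frac{1}{5}\right) 69 = - \frac{69}{5} \approx -13.8$)
$\left(S{\left(-184,-212 \right)} + Z\right) \left(1650 + z{\left(\frac{23}{86} - \frac{31}{6 - 25} \right)}\right) = \left(-84 - \frac{69}{5}\right) \left(1650 - \left(- \frac{23}{86} + \frac{31}{6 - 25}\right)\right) = - \frac{489 \left(1650 - \left(- \frac{23}{86} + \frac{31}{6 - 25}\right)\right)}{5} = - \frac{489 \left(1650 - \left(- \frac{23}{86} + \frac{31}{-19}\right)\right)}{5} = - \frac{489 \left(1650 + \left(\frac{23}{86} - - \frac{31}{19}\right)\right)}{5} = - \frac{489 \left(1650 + \left(\frac{23}{86} + \frac{31}{19}\right)\right)}{5} = - \frac{489 \left(1650 + \frac{3103}{1634}\right)}{5} = \left(- \frac{489}{5}\right) \frac{2699203}{1634} = - \frac{1319910267}{8170}$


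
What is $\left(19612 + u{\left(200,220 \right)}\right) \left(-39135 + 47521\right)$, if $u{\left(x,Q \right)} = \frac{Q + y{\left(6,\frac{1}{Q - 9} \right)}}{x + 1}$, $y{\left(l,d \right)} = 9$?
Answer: $\frac{33059633026}{201} \approx 1.6448 \cdot 10^{8}$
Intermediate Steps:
$u{\left(x,Q \right)} = \frac{9 + Q}{1 + x}$ ($u{\left(x,Q \right)} = \frac{Q + 9}{x + 1} = \frac{9 + Q}{1 + x}$)
$\left(19612 + u{\left(200,220 \right)}\right) \left(-39135 + 47521\right) = \left(19612 + \frac{9 + 220}{1 + 200}\right) \left(-39135 + 47521\right) = \left(19612 + \frac{1}{201} \cdot 229\right) 8386 = \left(19612 + \frac{229}{201}\right) 8386 = \frac{3942241}{201} \cdot 8386 = \frac{33059633026}{201}$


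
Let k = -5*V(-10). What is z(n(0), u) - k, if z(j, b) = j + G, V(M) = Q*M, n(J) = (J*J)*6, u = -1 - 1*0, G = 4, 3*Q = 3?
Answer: -46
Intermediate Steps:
Q = 1 (Q = (1/3)*3 = 1)
u = -1 (u = -1 + 0 = -1)
n(J) = 6*J**2 (n(J) = J**2*6 = 6*J**2)
V(M) = M (V(M) = 1*M = M)
z(j, b) = 4 + j (z(j, b) = j + 4 = 4 + j)
k = 50 (k = -5*(-10) = 50)
z(n(0), u) - k = (4 + 6*0**2) - 1*50 = (4 + 6*0) - 50 = (4 + 0) - 50 = 4 - 50 = -46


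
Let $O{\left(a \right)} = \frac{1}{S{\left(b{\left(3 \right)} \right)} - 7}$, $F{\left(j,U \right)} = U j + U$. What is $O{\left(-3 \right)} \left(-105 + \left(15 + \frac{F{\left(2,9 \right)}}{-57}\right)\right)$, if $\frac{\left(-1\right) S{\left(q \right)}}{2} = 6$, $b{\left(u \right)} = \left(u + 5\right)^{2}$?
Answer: $\frac{1719}{361} \approx 4.7618$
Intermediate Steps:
$b{\left(u \right)} = \left(5 + u\right)^{2}$
$F{\left(j,U \right)} = U + U j$
$S{\left(q \right)} = -12$ ($S{\left(q \right)} = \left(-2\right) 6 = -12$)
$O{\left(a \right)} = - \frac{1}{19}$ ($O{\left(a \right)} = \frac{1}{-12 - 7} = \frac{1}{-19} = - \frac{1}{19}$)
$O{\left(-3 \right)} \left(-105 + \left(15 + \frac{F{\left(2,9 \right)}}{-57}\right)\right) = - \frac{-105 + \left(15 + \frac{9 \left(1 + 2\right)}{-57}\right)}{19} = - \frac{-105 + \left(15 + 9 \cdot 3 \left(- \frac{1}{57}\right)\right)}{19} = - \frac{-105 + \left(15 + 27 \left(- \frac{1}{57}\right)\right)}{19} = - \frac{-105 + \left(15 - \frac{9}{19}\right)}{19} = - \frac{-105 + \frac{276}{19}}{19} = \left(- \frac{1}{19}\right) \left(- \frac{1719}{19}\right) = \frac{1719}{361}$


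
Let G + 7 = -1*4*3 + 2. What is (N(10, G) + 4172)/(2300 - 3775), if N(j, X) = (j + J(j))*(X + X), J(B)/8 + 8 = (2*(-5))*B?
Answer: -33208/1475 ≈ -22.514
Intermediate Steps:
G = -17 (G = -7 + (-1*4*3 + 2) = -7 + (-4*3 + 2) = -7 + (-12 + 2) = -7 - 10 = -17)
J(B) = -64 - 80*B (J(B) = -64 + 8*((2*(-5))*B) = -64 + 8*(-10*B) = -64 - 80*B)
N(j, X) = 2*X*(-64 - 79*j) (N(j, X) = (j + (-64 - 80*j))*(X + X) = (-64 - 79*j)*(2*X) = 2*X*(-64 - 79*j))
(N(10, G) + 4172)/(2300 - 3775) = (-2*(-17)*(64 + 79*10) + 4172)/(2300 - 3775) = (-2*(-17)*(64 + 790) + 4172)/(-1475) = (-2*(-17)*854 + 4172)*(-1/1475) = (29036 + 4172)*(-1/1475) = 33208*(-1/1475) = -33208/1475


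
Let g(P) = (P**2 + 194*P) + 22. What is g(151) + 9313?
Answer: 61430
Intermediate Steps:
g(P) = 22 + P**2 + 194*P
g(151) + 9313 = (22 + 151**2 + 194*151) + 9313 = (22 + 22801 + 29294) + 9313 = 52117 + 9313 = 61430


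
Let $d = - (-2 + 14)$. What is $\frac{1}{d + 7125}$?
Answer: $\frac{1}{7113} \approx 0.00014059$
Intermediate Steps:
$d = -12$ ($d = \left(-1\right) 12 = -12$)
$\frac{1}{d + 7125} = \frac{1}{-12 + 7125} = \frac{1}{7113}$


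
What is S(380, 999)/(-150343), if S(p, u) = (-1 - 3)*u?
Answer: 3996/150343 ≈ 0.026579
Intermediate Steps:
S(p, u) = -4*u
S(380, 999)/(-150343) = -4*999/(-150343) = -3996*(-1/150343) = 3996/150343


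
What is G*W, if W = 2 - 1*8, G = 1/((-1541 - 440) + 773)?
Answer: 3/604 ≈ 0.0049669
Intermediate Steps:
G = -1/1208 (G = 1/(-1981 + 773) = 1/(-1208) = -1/1208 ≈ -0.00082781)
W = -6 (W = 2 - 8 = -6)
G*W = -1/1208*(-6) = 3/604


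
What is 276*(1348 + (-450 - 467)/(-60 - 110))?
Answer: 31750626/85 ≈ 3.7354e+5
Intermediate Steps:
276*(1348 + (-450 - 467)/(-60 - 110)) = 276*(1348 - 917/(-170)) = 276*(1348 - 917*(-1/170)) = 276*(1348 + 917/170) = 276*(230077/170) = 31750626/85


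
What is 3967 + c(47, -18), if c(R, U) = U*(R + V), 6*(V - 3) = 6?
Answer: 3049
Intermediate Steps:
V = 4 (V = 3 + (⅙)*6 = 3 + 1 = 4)
c(R, U) = U*(4 + R) (c(R, U) = U*(R + 4) = U*(4 + R))
3967 + c(47, -18) = 3967 - 18*(4 + 47) = 3967 - 18*51 = 3967 - 918 = 3049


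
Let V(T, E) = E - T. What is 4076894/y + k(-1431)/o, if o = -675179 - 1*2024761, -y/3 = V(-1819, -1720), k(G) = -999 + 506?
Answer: -215830765489/15723180 ≈ -13727.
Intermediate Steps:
k(G) = -493
y = -297 (y = -3*(-1720 - 1*(-1819)) = -3*(-1720 + 1819) = -3*99 = -297)
o = -2699940 (o = -675179 - 2024761 = -2699940)
4076894/y + k(-1431)/o = 4076894/(-297) - 493/(-2699940) = 4076894*(-1/297) - 493*(-1/2699940) = -4076894/297 + 29/158820 = -215830765489/15723180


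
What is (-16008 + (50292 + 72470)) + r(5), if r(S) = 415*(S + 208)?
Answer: 195149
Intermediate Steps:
r(S) = 86320 + 415*S (r(S) = 415*(208 + S) = 86320 + 415*S)
(-16008 + (50292 + 72470)) + r(5) = (-16008 + (50292 + 72470)) + (86320 + 415*5) = (-16008 + 122762) + (86320 + 2075) = 106754 + 88395 = 195149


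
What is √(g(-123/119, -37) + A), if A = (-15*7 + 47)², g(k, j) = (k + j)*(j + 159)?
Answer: 4*I*√1129429/119 ≈ 35.723*I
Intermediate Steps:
g(k, j) = (159 + j)*(j + k) (g(k, j) = (j + k)*(159 + j) = (159 + j)*(j + k))
A = 3364 (A = (-105 + 47)² = (-58)² = 3364)
√(g(-123/119, -37) + A) = √(((-37)² + 159*(-37) + 159*(-123/119) - (-4551)/119) + 3364) = √((1369 - 5883 + 159*(-123*1/119) - (-4551)/119) + 3364) = √((1369 - 5883 + 159*(-123/119) - 37*(-123/119)) + 3364) = √((1369 - 5883 - 19557/119 + 4551/119) + 3364) = √(-552172/119 + 3364) = √(-151856/119) = 4*I*√1129429/119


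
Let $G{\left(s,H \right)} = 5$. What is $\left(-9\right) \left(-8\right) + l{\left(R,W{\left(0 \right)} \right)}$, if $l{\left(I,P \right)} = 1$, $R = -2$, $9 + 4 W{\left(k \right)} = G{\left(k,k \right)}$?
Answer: $73$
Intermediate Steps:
$W{\left(k \right)} = -1$ ($W{\left(k \right)} = - \frac{9}{4} + \frac{1}{4} \cdot 5 = - \frac{9}{4} + \frac{5}{4} = -1$)
$\left(-9\right) \left(-8\right) + l{\left(R,W{\left(0 \right)} \right)} = \left(-9\right) \left(-8\right) + 1 = 72 + 1 = 73$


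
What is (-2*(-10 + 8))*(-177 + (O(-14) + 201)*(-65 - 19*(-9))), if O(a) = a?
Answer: 78580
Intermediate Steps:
(-2*(-10 + 8))*(-177 + (O(-14) + 201)*(-65 - 19*(-9))) = (-2*(-10 + 8))*(-177 + (-14 + 201)*(-65 - 19*(-9))) = (-2*(-2))*(-177 + 187*(-65 + 171)) = 4*(-177 + 187*106) = 4*(-177 + 19822) = 4*19645 = 78580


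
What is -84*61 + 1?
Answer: -5123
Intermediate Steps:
-84*61 + 1 = -5124 + 1 = -5123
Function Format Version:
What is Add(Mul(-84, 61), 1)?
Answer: -5123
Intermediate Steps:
Add(Mul(-84, 61), 1) = Add(-5124, 1) = -5123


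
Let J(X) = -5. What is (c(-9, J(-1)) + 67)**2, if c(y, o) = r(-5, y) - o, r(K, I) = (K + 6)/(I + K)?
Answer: 1014049/196 ≈ 5173.7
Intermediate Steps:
r(K, I) = (6 + K)/(I + K)
c(y, o) = 1/(-5 + y) - o (c(y, o) = (6 - 5)/(y - 5) - o = 1/(-5 + y) - o)
(c(-9, J(-1)) + 67)**2 = ((1 - 1*(-5)*(-5 - 9))/(-5 - 9) + 67)**2 = ((1 - 1*(-5)*(-14))/(-14) + 67)**2 = (-(1 - 70)/14 + 67)**2 = (-1/14*(-69) + 67)**2 = (69/14 + 67)**2 = (1007/14)**2 = 1014049/196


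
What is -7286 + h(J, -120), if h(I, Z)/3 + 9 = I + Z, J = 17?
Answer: -7622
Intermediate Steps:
h(I, Z) = -27 + 3*I + 3*Z (h(I, Z) = -27 + 3*(I + Z) = -27 + (3*I + 3*Z) = -27 + 3*I + 3*Z)
-7286 + h(J, -120) = -7286 + (-27 + 3*17 + 3*(-120)) = -7286 + (-27 + 51 - 360) = -7286 - 336 = -7622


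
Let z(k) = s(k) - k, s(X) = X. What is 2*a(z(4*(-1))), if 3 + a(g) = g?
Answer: -6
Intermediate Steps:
z(k) = 0 (z(k) = k - k = 0)
a(g) = -3 + g
2*a(z(4*(-1))) = 2*(-3 + 0) = 2*(-3) = -6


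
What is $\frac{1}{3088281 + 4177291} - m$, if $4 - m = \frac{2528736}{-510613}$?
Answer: $- \frac{33212295028923}{3709895515636} \approx -8.9523$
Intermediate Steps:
$m = \frac{4571188}{510613}$ ($m = 4 - \frac{2528736}{-510613} = 4 - 2528736 \left(- \frac{1}{510613}\right) = 4 - - \frac{2528736}{510613} = 4 + \frac{2528736}{510613} = \frac{4571188}{510613} \approx 8.9523$)
$\frac{1}{3088281 + 4177291} - m = \frac{1}{3088281 + 4177291} - \frac{4571188}{510613} = \frac{1}{7265572} - \frac{4571188}{510613} = - \frac{33212295028923}{3709895515636}$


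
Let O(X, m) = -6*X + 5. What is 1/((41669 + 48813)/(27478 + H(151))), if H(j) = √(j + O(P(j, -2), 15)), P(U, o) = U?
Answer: 13739/45241 + 5*I*√30/90482 ≈ 0.30368 + 0.00030267*I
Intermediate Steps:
O(X, m) = 5 - 6*X
H(j) = √(5 - 5*j) (H(j) = √(j + (5 - 6*j)) = √(5 - 5*j))
1/((41669 + 48813)/(27478 + H(151))) = 1/((41669 + 48813)/(27478 + √(5 - 5*151))) = 1/(90482/(27478 + √(5 - 755))) = 1/(90482/(27478 + √(-750))) = 1/(90482/(27478 + 5*I*√30)) = 13739/45241 + 5*I*√30/90482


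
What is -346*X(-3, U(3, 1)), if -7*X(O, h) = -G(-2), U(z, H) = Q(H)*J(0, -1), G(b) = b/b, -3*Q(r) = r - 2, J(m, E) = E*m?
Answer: -346/7 ≈ -49.429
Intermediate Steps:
Q(r) = ⅔ - r/3 (Q(r) = -(r - 2)/3 = -(-2 + r)/3 = ⅔ - r/3)
G(b) = 1
U(z, H) = 0 (U(z, H) = (⅔ - H/3)*(-1*0) = (⅔ - H/3)*0 = 0)
X(O, h) = ⅐ (X(O, h) = -(-1)/7 = -⅐*(-1) = ⅐)
-346*X(-3, U(3, 1)) = -346*⅐ = -346/7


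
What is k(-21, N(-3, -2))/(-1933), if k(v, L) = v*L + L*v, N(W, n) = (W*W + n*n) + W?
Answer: 420/1933 ≈ 0.21728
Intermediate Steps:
N(W, n) = W + W² + n² (N(W, n) = (W² + n²) + W = W + W² + n²)
k(v, L) = 2*L*v (k(v, L) = L*v + L*v = 2*L*v)
k(-21, N(-3, -2))/(-1933) = (2*(-3 + (-3)² + (-2)²)*(-21))/(-1933) = -2*(-3 + 9 + 4)*(-21)/1933 = -2*10*(-21)/1933 = -1/1933*(-420) = 420/1933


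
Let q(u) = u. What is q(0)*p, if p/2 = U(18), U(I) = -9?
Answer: 0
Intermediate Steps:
p = -18 (p = 2*(-9) = -18)
q(0)*p = 0*(-18) = 0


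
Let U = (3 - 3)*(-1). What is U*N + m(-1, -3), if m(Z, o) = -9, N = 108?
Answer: -9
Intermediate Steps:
U = 0 (U = 0*(-1) = 0)
U*N + m(-1, -3) = 0*108 - 9 = 0 - 9 = -9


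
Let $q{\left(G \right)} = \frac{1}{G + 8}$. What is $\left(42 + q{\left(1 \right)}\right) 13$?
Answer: $\frac{4927}{9} \approx 547.44$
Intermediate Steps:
$q{\left(G \right)} = \frac{1}{8 + G}$
$\left(42 + q{\left(1 \right)}\right) 13 = \left(42 + \frac{1}{8 + 1}\right) 13 = \left(42 + \frac{1}{9}\right) 13 = \frac{379}{9} \cdot 13 = \frac{4927}{9}$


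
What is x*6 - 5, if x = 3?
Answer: 13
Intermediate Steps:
x*6 - 5 = 3*6 - 5 = 18 - 5 = 13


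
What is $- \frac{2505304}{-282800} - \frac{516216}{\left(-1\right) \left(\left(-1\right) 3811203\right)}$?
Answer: $\frac{2859560899}{327800550} \approx 8.7235$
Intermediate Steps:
$- \frac{2505304}{-282800} - \frac{516216}{\left(-1\right) \left(\left(-1\right) 3811203\right)} = \left(-2505304\right) \left(- \frac{1}{282800}\right) - \frac{516216}{\left(-1\right) \left(-3811203\right)} = \frac{313163}{35350} - \frac{516216}{3811203} = \frac{313163}{35350} - \frac{1256}{9273} = \frac{2859560899}{327800550}$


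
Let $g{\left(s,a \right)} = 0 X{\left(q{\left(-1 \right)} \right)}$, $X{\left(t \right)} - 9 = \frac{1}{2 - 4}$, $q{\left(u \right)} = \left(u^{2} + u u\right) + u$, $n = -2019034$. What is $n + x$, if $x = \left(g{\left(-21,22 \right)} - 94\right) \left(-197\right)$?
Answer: $-2000516$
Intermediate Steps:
$q{\left(u \right)} = u + 2 u^{2}$ ($q{\left(u \right)} = \left(u^{2} + u^{2}\right) + u = 2 u^{2} + u = u + 2 u^{2}$)
$X{\left(t \right)} = \frac{17}{2}$ ($X{\left(t \right)} = 9 + \frac{1}{2 - 4} = 9 + \frac{1}{-2} = 9 - \frac{1}{2} = \frac{17}{2}$)
$g{\left(s,a \right)} = 0$ ($g{\left(s,a \right)} = 0 \cdot \frac{17}{2} = 0$)
$x = 18518$ ($x = \left(0 - 94\right) \left(-197\right) = \left(-94\right) \left(-197\right) = 18518$)
$n + x = -2019034 + 18518 = -2000516$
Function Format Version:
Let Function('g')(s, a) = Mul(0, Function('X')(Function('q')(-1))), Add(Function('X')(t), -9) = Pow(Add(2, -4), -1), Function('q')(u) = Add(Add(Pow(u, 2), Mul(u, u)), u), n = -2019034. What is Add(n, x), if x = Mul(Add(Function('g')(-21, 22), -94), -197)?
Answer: -2000516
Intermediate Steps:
Function('q')(u) = Add(u, Mul(2, Pow(u, 2))) (Function('q')(u) = Add(Add(Pow(u, 2), Pow(u, 2)), u) = Add(Mul(2, Pow(u, 2)), u) = Add(u, Mul(2, Pow(u, 2))))
Function('X')(t) = Rational(17, 2) (Function('X')(t) = Add(9, Pow(Add(2, -4), -1)) = Add(9, Pow(-2, -1)) = Add(9, Rational(-1, 2)) = Rational(17, 2))
Function('g')(s, a) = 0 (Function('g')(s, a) = Mul(0, Rational(17, 2)) = 0)
x = 18518 (x = Mul(Add(0, -94), -197) = Mul(-94, -197) = 18518)
Add(n, x) = Add(-2019034, 18518) = -2000516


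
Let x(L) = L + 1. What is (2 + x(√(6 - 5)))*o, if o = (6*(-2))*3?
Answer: -144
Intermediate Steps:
x(L) = 1 + L
o = -36 (o = -12*3 = -36)
(2 + x(√(6 - 5)))*o = (2 + (1 + √(6 - 5)))*(-36) = (2 + (1 + √1))*(-36) = (2 + (1 + 1))*(-36) = (2 + 2)*(-36) = 4*(-36) = -144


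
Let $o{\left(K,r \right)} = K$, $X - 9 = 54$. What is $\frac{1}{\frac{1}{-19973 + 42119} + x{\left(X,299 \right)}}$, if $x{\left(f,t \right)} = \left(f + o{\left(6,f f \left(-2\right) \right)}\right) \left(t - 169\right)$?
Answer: $\frac{22146}{198649621} \approx 0.00011148$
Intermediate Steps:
$X = 63$ ($X = 9 + 54 = 63$)
$x{\left(f,t \right)} = \left(-169 + t\right) \left(6 + f\right)$ ($x{\left(f,t \right)} = \left(f + 6\right) \left(t - 169\right) = \left(6 + f\right) \left(-169 + t\right) = \left(-169 + t\right) \left(6 + f\right)$)
$\frac{1}{\frac{1}{-19973 + 42119} + x{\left(X,299 \right)}} = \frac{1}{\frac{1}{-19973 + 42119} + \left(-1014 - 10647 + 6 \cdot 299 + 63 \cdot 299\right)} = \frac{1}{\frac{1}{22146} + \left(-1014 - 10647 + 1794 + 18837\right)} = \frac{1}{\frac{1}{22146} + 8970} = \frac{1}{\frac{198649621}{22146}} = \frac{22146}{198649621}$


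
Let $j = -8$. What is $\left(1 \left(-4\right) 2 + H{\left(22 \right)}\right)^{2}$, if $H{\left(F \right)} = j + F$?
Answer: $36$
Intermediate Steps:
$H{\left(F \right)} = -8 + F$
$\left(1 \left(-4\right) 2 + H{\left(22 \right)}\right)^{2} = \left(1 \left(-4\right) 2 + \left(-8 + 22\right)\right)^{2} = \left(\left(-4\right) 2 + 14\right)^{2} = \left(-8 + 14\right)^{2} = 6^{2} = 36$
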